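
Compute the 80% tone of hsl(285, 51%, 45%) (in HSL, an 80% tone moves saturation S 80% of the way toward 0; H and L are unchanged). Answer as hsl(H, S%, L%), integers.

hsl(285, 10%, 45%)

S moves 80% from 51 toward 0: 51 − 40.8 = 10.2 → 10.
H and L are unchanged.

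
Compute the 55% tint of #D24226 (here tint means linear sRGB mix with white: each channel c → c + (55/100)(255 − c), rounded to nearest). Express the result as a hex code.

#D24226 is rgb(210, 66, 38).
Per channel, c → c + 0.55(255 − c):
  R: 210 + 0.55×(255−210) = 210 + 24.75 = 234.75 → 235
  G: 66 + 0.55×(255−66) = 66 + 103.95 = 169.95 → 170
  B: 38 + 0.55×(255−38) = 38 + 119.35 = 157.35 → 157
rgb(235, 170, 157) = #EBAA9D.

#EBAA9D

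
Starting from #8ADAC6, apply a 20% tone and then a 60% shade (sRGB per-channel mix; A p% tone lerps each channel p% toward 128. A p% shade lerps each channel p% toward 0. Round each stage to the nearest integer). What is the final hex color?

#36504A

#8ADAC6 is rgb(138, 218, 198).
Lerp each channel 20% toward 128:
  R: 138 + 0.2×(128−138) = 138 − 2 = 136 → 136
  G: 218 + 0.2×(128−218) = 218 − 18 = 200 → 200
  B: 198 + 0.2×(128−198) = 198 − 14 = 184 → 184
After the tone: rgb(136, 200, 184) = #88C8B8.
A 60% shade moves each channel 60% toward 0:
  R: 136 − 81.6 = 54.4 → 54
  G: 200 + 0.6×(0−200) = 200 − 120 = 80 → 80
  B: 184 − 110.4 = 73.6 → 74
rgb(54, 80, 74) = #36504A.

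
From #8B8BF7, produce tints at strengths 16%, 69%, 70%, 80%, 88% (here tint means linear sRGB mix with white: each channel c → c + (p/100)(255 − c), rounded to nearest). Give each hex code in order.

#8B8BF7 is rgb(139, 139, 247).
16%: (139 + 18.56 = 157.56→158, 139 + 18.56 = 157.56→158, 247 + 1.28 = 248.28→248) → #9E9EF8
69%: (139 + 80.04 = 219.04→219, 139 + 80.04 = 219.04→219, 247 + 5.52 = 252.52→253) → #DBDBFD
70%: (139 + 81.2 = 220.2→220, 139 + 81.2 = 220.2→220, 247 + 5.6 = 252.6→253) → #DCDCFD
80%: (139 + 92.8 = 231.8→232, 139 + 92.8 = 231.8→232, 247 + 6.4 = 253.4→253) → #E8E8FD
88%: (139 + 102.08 = 241.08→241, 139 + 102.08 = 241.08→241, 247 + 7.04 = 254.04→254) → #F1F1FE

#9E9EF8, #DBDBFD, #DCDCFD, #E8E8FD, #F1F1FE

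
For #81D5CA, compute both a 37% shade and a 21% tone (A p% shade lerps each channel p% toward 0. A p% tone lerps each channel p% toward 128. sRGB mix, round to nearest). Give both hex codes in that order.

#81D5CA is rgb(129, 213, 202).
37% shade:
  R: 129 + 0.37×(0−129) = 129 − 47.73 = 81.27 → 81
  G: 213 + 0.37×(0−213) = 213 − 78.81 = 134.19 → 134
  B: 202 − 74.74 = 127.26 → 127
  → #51867F
21% tone:
  R: 129 + 0.21×(128−129) = 129 − 0.21 = 128.79 → 129
  G: 213 + 0.21×(128−213) = 213 − 17.85 = 195.15 → 195
  B: 202 − 15.54 = 186.46 → 186
  → #81C3BA

#51867F, #81C3BA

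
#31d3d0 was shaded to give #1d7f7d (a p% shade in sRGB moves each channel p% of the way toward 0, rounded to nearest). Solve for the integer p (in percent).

40%

#31d3d0 is rgb(49, 211, 208); #1d7f7d is rgb(29, 127, 125).
On the G channel (widest range): 127 ≈ 211 + (p/100)(0 − 211), so p ≈ 100×(127 − 211)/(0 − 211) = -8400/-211 = 39.81.
p = 40 reproduces all three channels after rounding.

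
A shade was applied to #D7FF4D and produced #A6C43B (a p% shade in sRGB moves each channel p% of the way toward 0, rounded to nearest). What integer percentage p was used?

23%

#D7FF4D is rgb(215, 255, 77); #A6C43B is rgb(166, 196, 59).
On the G channel (widest range): 196 ≈ 255 + (p/100)(0 − 255), so p ≈ 100×(196 − 255)/(0 − 255) = -5900/-255 = 23.14.
p = 23 reproduces all three channels after rounding.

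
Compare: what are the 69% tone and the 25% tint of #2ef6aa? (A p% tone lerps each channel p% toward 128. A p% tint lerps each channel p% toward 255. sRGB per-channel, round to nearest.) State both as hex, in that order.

#2ef6aa is rgb(46, 246, 170).
69% tone:
  R: 46 + 56.58 = 102.58 → 103
  G: 246 + 0.69×(128−246) = 246 − 81.42 = 164.58 → 165
  B: 170 − 28.98 = 141.02 → 141
  → #67a58d
25% tint:
  R: 46 + 52.25 = 98.25 → 98
  G: 246 + 2.25 = 248.25 → 248
  B: 170 + 21.25 = 191.25 → 191
  → #62f8bf

#67a58d, #62f8bf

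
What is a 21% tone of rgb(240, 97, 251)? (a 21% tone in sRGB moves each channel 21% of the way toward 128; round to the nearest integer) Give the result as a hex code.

Lerp each channel 21% toward 128:
  R: 240 + 0.21×(128−240) = 240 − 23.52 = 216.48 → 216
  G: 97 + 0.21×(128−97) = 97 + 6.51 = 103.51 → 104
  B: 251 + 0.21×(128−251) = 251 − 25.83 = 225.17 → 225
rgb(216, 104, 225) = #d868e1.

#d868e1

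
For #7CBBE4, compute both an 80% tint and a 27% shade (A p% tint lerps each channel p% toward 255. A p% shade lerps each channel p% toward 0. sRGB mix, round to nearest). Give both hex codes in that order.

#7CBBE4 is rgb(124, 187, 228).
80% tint:
  R: 124 + 0.8×(255−124) = 124 + 104.8 = 228.8 → 229
  G: 187 + 54.4 = 241.4 → 241
  B: 228 + 0.8×(255−228) = 228 + 21.6 = 249.6 → 250
  → #E5F1FA
27% shade:
  R: 124 + 0.27×(0−124) = 124 − 33.48 = 90.52 → 91
  G: 187 + 0.27×(0−187) = 187 − 50.49 = 136.51 → 137
  B: 228 − 61.56 = 166.44 → 166
  → #5B89A6

#E5F1FA, #5B89A6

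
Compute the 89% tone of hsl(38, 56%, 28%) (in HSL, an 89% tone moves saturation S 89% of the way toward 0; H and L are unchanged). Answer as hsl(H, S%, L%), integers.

hsl(38, 6%, 28%)

S moves 89% from 56 toward 0: 56 − 49.84 = 6.16 → 6.
H and L are unchanged.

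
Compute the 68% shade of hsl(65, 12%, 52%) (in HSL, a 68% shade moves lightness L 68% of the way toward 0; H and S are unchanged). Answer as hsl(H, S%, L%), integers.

L moves 68% from 52 toward 0: 52 − 35.36 = 16.64 → 17.
H and S are unchanged.

hsl(65, 12%, 17%)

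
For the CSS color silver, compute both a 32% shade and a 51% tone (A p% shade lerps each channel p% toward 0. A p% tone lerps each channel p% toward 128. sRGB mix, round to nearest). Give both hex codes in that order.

CSS silver is rgb(192, 192, 192).
32% shade:
  R: 192 + 0.32×(0−192) = 192 − 61.44 = 130.56 → 131
  G: 192 − 61.44 = 130.56 → 131
  B: 192 − 61.44 = 130.56 → 131
  → #838383
51% tone:
  R: 192 + 0.51×(128−192) = 192 − 32.64 = 159.36 → 159
  G: 192 − 32.64 = 159.36 → 159
  B: 192 + 0.51×(128−192) = 192 − 32.64 = 159.36 → 159
  → #9F9F9F

#838383, #9F9F9F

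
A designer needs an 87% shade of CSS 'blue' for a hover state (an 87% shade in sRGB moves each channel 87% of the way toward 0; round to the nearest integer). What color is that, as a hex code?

CSS blue is rgb(0, 0, 255).
Lerp each channel 87% toward 0:
  R: 0 + 0.87×(0−0) = 0 + 0 = 0 → 0
  G: 0 + 0.87×(0−0) = 0 + 0 = 0 → 0
  B: 255 + 0.87×(0−255) = 255 − 221.85 = 33.15 → 33
rgb(0, 0, 33) = #000021.

#000021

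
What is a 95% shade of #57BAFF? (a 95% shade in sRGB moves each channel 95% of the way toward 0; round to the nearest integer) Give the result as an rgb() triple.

rgb(4, 9, 13)

#57BAFF is rgb(87, 186, 255).
A 95% shade moves each channel 95% toward 0:
  R: 87 + 0.95×(0−87) = 87 − 82.65 = 4.35 → 4
  G: 186 + 0.95×(0−186) = 186 − 176.7 = 9.3 → 9
  B: 255 − 242.25 = 12.75 → 13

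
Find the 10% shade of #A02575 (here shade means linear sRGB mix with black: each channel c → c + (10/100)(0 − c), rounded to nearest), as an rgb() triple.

#A02575 is rgb(160, 37, 117).
Lerp each channel 10% toward 0:
  R: 160 + 0.1×(0−160) = 160 − 16 = 144 → 144
  G: 37 − 3.7 = 33.3 → 33
  B: 117 + 0.1×(0−117) = 117 − 11.7 = 105.3 → 105

rgb(144, 33, 105)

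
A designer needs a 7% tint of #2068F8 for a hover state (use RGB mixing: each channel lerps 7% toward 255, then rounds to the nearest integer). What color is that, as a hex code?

#2068F8 is rgb(32, 104, 248).
A 7% tint moves each channel 7% toward 255:
  R: 32 + 15.61 = 47.61 → 48
  G: 104 + 0.07×(255−104) = 104 + 10.57 = 114.57 → 115
  B: 248 + 0.49 = 248.49 → 248
rgb(48, 115, 248) = #3073F8.

#3073F8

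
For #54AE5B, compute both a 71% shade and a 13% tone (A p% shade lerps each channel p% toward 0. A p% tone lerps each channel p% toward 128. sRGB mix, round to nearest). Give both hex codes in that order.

#54AE5B is rgb(84, 174, 91).
71% shade:
  R: 84 − 59.64 = 24.36 → 24
  G: 174 + 0.71×(0−174) = 174 − 123.54 = 50.46 → 50
  B: 91 + 0.71×(0−91) = 91 − 64.61 = 26.39 → 26
  → #18321A
13% tone:
  R: 84 + 0.13×(128−84) = 84 + 5.72 = 89.72 → 90
  G: 174 + 0.13×(128−174) = 174 − 5.98 = 168.02 → 168
  B: 91 + 0.13×(128−91) = 91 + 4.81 = 95.81 → 96
  → #5AA860

#18321A, #5AA860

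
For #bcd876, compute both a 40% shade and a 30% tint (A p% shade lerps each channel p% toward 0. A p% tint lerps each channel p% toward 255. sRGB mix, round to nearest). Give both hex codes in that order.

#718247, #d0e49f

#bcd876 is rgb(188, 216, 118).
40% shade:
  R: 188 − 75.2 = 112.8 → 113
  G: 216 + 0.4×(0−216) = 216 − 86.4 = 129.6 → 130
  B: 118 − 47.2 = 70.8 → 71
  → #718247
30% tint:
  R: 188 + 0.3×(255−188) = 188 + 20.1 = 208.1 → 208
  G: 216 + 11.7 = 227.7 → 228
  B: 118 + 0.3×(255−118) = 118 + 41.1 = 159.1 → 159
  → #d0e49f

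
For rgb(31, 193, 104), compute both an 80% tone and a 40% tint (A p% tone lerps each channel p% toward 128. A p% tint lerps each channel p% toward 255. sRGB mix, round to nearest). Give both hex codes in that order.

80% tone:
  R: 31 + 0.8×(128−31) = 31 + 77.6 = 108.6 → 109
  G: 193 + 0.8×(128−193) = 193 − 52 = 141 → 141
  B: 104 + 19.2 = 123.2 → 123
  → #6D8D7B
40% tint:
  R: 31 + 0.4×(255−31) = 31 + 89.6 = 120.6 → 121
  G: 193 + 24.8 = 217.8 → 218
  B: 104 + 60.4 = 164.4 → 164
  → #79DAA4

#6D8D7B, #79DAA4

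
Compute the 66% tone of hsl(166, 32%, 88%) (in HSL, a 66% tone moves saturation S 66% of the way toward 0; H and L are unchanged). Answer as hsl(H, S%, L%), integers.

hsl(166, 11%, 88%)

S moves 66% from 32 toward 0: 32 − 21.12 = 10.88 → 11.
H and L are unchanged.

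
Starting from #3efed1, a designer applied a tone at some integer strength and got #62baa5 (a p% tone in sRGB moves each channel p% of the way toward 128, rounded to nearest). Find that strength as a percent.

54%

#3efed1 is rgb(62, 254, 209); #62baa5 is rgb(98, 186, 165).
On the G channel (widest range): 186 ≈ 254 + (p/100)(128 − 254), so p ≈ 100×(186 − 254)/(128 − 254) = -6800/-126 = 53.97.
p = 54 reproduces all three channels after rounding.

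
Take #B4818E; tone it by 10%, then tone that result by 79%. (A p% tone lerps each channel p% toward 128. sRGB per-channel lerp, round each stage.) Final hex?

#8A8083

#B4818E is rgb(180, 129, 142).
Per channel, c → c + 0.1(128 − c):
  R: 180 − 5.2 = 174.8 → 175
  G: 129 + 0.1×(128−129) = 129 − 0.1 = 128.9 → 129
  B: 142 + 0.1×(128−142) = 142 − 1.4 = 140.6 → 141
After the tone: rgb(175, 129, 141) = #AF818D.
A 79% tone moves each channel 79% toward 128:
  R: 175 + 0.79×(128−175) = 175 − 37.13 = 137.87 → 138
  G: 129 − 0.79 = 128.21 → 128
  B: 141 − 10.27 = 130.73 → 131
rgb(138, 128, 131) = #8A8083.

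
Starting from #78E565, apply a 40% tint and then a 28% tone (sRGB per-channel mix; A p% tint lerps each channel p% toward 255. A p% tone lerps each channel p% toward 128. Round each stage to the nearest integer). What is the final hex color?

#78E565 is rgb(120, 229, 101).
A 40% tint moves each channel 40% toward 255:
  R: 120 + 0.4×(255−120) = 120 + 54 = 174 → 174
  G: 229 + 0.4×(255−229) = 229 + 10.4 = 239.4 → 239
  B: 101 + 0.4×(255−101) = 101 + 61.6 = 162.6 → 163
After the tint: rgb(174, 239, 163) = #AEEFA3.
A 28% tone moves each channel 28% toward 128:
  R: 174 + 0.28×(128−174) = 174 − 12.88 = 161.12 → 161
  G: 239 + 0.28×(128−239) = 239 − 31.08 = 207.92 → 208
  B: 163 − 9.8 = 153.2 → 153
rgb(161, 208, 153) = #A1D099.

#A1D099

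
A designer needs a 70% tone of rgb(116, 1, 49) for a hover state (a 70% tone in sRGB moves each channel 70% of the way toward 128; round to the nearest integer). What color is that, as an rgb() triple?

rgb(124, 90, 104)

Lerp each channel 70% toward 128:
  R: 116 + 8.4 = 124.4 → 124
  G: 1 + 0.7×(128−1) = 1 + 88.9 = 89.9 → 90
  B: 49 + 0.7×(128−49) = 49 + 55.3 = 104.3 → 104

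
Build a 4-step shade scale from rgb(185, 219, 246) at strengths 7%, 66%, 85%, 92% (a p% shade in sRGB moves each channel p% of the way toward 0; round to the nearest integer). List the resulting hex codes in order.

7%: (185 − 12.95 = 172.05→172, 219 − 15.33 = 203.67→204, 246 − 17.22 = 228.78→229) → #ACCCE5
66%: (185 − 122.1 = 62.9→63, 219 − 144.54 = 74.46→74, 246 − 162.36 = 83.64→84) → #3F4A54
85%: (185 − 157.25 = 27.75→28, 219 − 186.15 = 32.85→33, 246 − 209.1 = 36.9→37) → #1C2125
92%: (185 − 170.2 = 14.8→15, 219 − 201.48 = 17.52→18, 246 − 226.32 = 19.68→20) → #0F1214

#ACCCE5, #3F4A54, #1C2125, #0F1214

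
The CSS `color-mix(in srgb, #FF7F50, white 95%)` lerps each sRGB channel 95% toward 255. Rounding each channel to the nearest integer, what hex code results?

#FFF9F6

#FF7F50 is rgb(255, 127, 80).
Lerp each channel 95% toward 255:
  R: 255 + 0.95×(255−255) = 255 + 0 = 255 → 255
  G: 127 + 121.6 = 248.6 → 249
  B: 80 + 166.25 = 246.25 → 246
rgb(255, 249, 246) = #FFF9F6.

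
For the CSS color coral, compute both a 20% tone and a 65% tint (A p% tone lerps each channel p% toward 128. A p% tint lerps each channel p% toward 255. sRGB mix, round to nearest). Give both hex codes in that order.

#E67F5A, #FFD2C2

CSS coral is rgb(255, 127, 80).
20% tone:
  R: 255 + 0.2×(128−255) = 255 − 25.4 = 229.6 → 230
  G: 127 + 0.2 = 127.2 → 127
  B: 80 + 0.2×(128−80) = 80 + 9.6 = 89.6 → 90
  → #E67F5A
65% tint:
  R: 255 + 0.65×(255−255) = 255 + 0 = 255 → 255
  G: 127 + 0.65×(255−127) = 127 + 83.2 = 210.2 → 210
  B: 80 + 0.65×(255−80) = 80 + 113.75 = 193.75 → 194
  → #FFD2C2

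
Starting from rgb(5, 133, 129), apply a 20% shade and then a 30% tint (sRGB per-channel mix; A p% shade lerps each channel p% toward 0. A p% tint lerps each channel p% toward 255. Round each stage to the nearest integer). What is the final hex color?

#4f9795

A 20% shade moves each channel 20% toward 0:
  R: 5 + 0.2×(0−5) = 5 − 1 = 4 → 4
  G: 133 − 26.6 = 106.4 → 106
  B: 129 + 0.2×(0−129) = 129 − 25.8 = 103.2 → 103
After the shade: rgb(4, 106, 103) = #046a67.
Lerp each channel 30% toward 255:
  R: 4 + 0.3×(255−4) = 4 + 75.3 = 79.3 → 79
  G: 106 + 44.7 = 150.7 → 151
  B: 103 + 0.3×(255−103) = 103 + 45.6 = 148.6 → 149
rgb(79, 151, 149) = #4f9795.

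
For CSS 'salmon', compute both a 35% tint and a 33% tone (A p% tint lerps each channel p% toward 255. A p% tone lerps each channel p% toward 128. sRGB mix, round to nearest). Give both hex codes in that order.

CSS salmon is rgb(250, 128, 114).
35% tint:
  R: 250 + 0.35×(255−250) = 250 + 1.75 = 251.75 → 252
  G: 128 + 44.45 = 172.45 → 172
  B: 114 + 49.35 = 163.35 → 163
  → #FCACA3
33% tone:
  R: 250 + 0.33×(128−250) = 250 − 40.26 = 209.74 → 210
  G: 128 + 0 = 128 → 128
  B: 114 + 0.33×(128−114) = 114 + 4.62 = 118.62 → 119
  → #D28077

#FCACA3, #D28077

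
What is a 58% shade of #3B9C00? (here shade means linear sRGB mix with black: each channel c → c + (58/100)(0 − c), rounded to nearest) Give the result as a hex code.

#194200

#3B9C00 is rgb(59, 156, 0).
Per channel, c → c + 0.58(0 − c):
  R: 59 + 0.58×(0−59) = 59 − 34.22 = 24.78 → 25
  G: 156 − 90.48 = 65.52 → 66
  B: 0 + 0 = 0 → 0
rgb(25, 66, 0) = #194200.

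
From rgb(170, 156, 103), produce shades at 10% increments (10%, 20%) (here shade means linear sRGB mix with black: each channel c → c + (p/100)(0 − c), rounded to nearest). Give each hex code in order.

10%: (170 − 17 = 153→153, 156 − 15.6 = 140.4→140, 103 − 10.3 = 92.7→93) → #998C5D
20%: (170 − 34 = 136→136, 156 − 31.2 = 124.8→125, 103 − 20.6 = 82.4→82) → #887D52

#998C5D, #887D52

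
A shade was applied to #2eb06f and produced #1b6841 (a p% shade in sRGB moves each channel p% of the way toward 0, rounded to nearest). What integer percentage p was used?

#2eb06f is rgb(46, 176, 111); #1b6841 is rgb(27, 104, 65).
On the G channel (widest range): 104 ≈ 176 + (p/100)(0 − 176), so p ≈ 100×(104 − 176)/(0 − 176) = -7200/-176 = 40.91.
p = 41 reproduces all three channels after rounding.

41%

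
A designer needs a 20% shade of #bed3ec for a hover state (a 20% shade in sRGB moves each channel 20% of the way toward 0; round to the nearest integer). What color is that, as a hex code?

#98a9bd

#bed3ec is rgb(190, 211, 236).
Lerp each channel 20% toward 0:
  R: 190 − 38 = 152 → 152
  G: 211 − 42.2 = 168.8 → 169
  B: 236 − 47.2 = 188.8 → 189
rgb(152, 169, 189) = #98a9bd.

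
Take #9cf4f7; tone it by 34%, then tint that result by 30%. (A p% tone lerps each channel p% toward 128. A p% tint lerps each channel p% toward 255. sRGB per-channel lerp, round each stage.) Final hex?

#b3dcdd

#9cf4f7 is rgb(156, 244, 247).
Lerp each channel 34% toward 128:
  R: 156 − 9.52 = 146.48 → 146
  G: 244 + 0.34×(128−244) = 244 − 39.44 = 204.56 → 205
  B: 247 + 0.34×(128−247) = 247 − 40.46 = 206.54 → 207
After the tone: rgb(146, 205, 207) = #92cdcf.
Per channel, c → c + 0.3(255 − c):
  R: 146 + 0.3×(255−146) = 146 + 32.7 = 178.7 → 179
  G: 205 + 0.3×(255−205) = 205 + 15 = 220 → 220
  B: 207 + 0.3×(255−207) = 207 + 14.4 = 221.4 → 221
rgb(179, 220, 221) = #b3dcdd.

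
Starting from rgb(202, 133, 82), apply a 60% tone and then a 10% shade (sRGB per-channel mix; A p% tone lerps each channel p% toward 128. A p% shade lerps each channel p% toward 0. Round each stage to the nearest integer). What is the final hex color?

#8E7563

Lerp each channel 60% toward 128:
  R: 202 − 44.4 = 157.6 → 158
  G: 133 + 0.6×(128−133) = 133 − 3 = 130 → 130
  B: 82 + 27.6 = 109.6 → 110
After the tone: rgb(158, 130, 110) = #9E826E.
Lerp each channel 10% toward 0:
  R: 158 + 0.1×(0−158) = 158 − 15.8 = 142.2 → 142
  G: 130 + 0.1×(0−130) = 130 − 13 = 117 → 117
  B: 110 + 0.1×(0−110) = 110 − 11 = 99 → 99
rgb(142, 117, 99) = #8E7563.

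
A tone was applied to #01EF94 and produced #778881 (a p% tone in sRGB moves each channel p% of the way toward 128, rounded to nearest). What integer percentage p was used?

93%

#01EF94 is rgb(1, 239, 148); #778881 is rgb(119, 136, 129).
On the R channel (widest range): 119 ≈ 1 + (p/100)(128 − 1), so p ≈ 100×(119 − 1)/(128 − 1) = 11800/127 = 92.91.
p = 93 reproduces all three channels after rounding.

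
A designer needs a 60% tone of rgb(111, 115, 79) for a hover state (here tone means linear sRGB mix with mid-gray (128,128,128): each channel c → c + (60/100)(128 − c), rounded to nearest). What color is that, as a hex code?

#797b6c

A 60% tone moves each channel 60% toward 128:
  R: 111 + 10.2 = 121.2 → 121
  G: 115 + 0.6×(128−115) = 115 + 7.8 = 122.8 → 123
  B: 79 + 0.6×(128−79) = 79 + 29.4 = 108.4 → 108
rgb(121, 123, 108) = #797b6c.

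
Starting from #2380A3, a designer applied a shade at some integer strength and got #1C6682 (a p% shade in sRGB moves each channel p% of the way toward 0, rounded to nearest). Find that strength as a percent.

20%

#2380A3 is rgb(35, 128, 163); #1C6682 is rgb(28, 102, 130).
On the B channel (widest range): 130 ≈ 163 + (p/100)(0 − 163), so p ≈ 100×(130 − 163)/(0 − 163) = -3300/-163 = 20.25.
p = 20 reproduces all three channels after rounding.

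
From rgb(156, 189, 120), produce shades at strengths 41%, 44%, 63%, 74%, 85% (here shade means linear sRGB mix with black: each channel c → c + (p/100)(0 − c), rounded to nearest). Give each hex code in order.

41%: (156 − 63.96 = 92.04→92, 189 − 77.49 = 111.51→112, 120 − 49.2 = 70.8→71) → #5C7047
44%: (156 − 68.64 = 87.36→87, 189 − 83.16 = 105.84→106, 120 − 52.8 = 67.2→67) → #576A43
63%: (156 − 98.28 = 57.72→58, 189 − 119.07 = 69.93→70, 120 − 75.6 = 44.4→44) → #3A462C
74%: (156 − 115.44 = 40.56→41, 189 − 139.86 = 49.14→49, 120 − 88.8 = 31.2→31) → #29311F
85%: (156 − 132.6 = 23.4→23, 189 − 160.65 = 28.35→28, 120 − 102 = 18→18) → #171C12

#5C7047, #576A43, #3A462C, #29311F, #171C12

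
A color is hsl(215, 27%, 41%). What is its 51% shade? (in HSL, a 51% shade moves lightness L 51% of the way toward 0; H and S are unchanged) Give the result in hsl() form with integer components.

L moves 51% from 41 toward 0: 41 − 20.91 = 20.09 → 20.
H and S are unchanged.

hsl(215, 27%, 20%)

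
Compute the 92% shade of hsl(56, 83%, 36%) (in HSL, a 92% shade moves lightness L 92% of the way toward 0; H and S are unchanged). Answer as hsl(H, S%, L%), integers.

L moves 92% from 36 toward 0: 36 − 33.12 = 2.88 → 3.
H and S are unchanged.

hsl(56, 83%, 3%)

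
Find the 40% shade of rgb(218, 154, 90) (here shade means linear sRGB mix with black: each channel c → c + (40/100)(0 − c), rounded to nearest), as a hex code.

Lerp each channel 40% toward 0:
  R: 218 + 0.4×(0−218) = 218 − 87.2 = 130.8 → 131
  G: 154 + 0.4×(0−154) = 154 − 61.6 = 92.4 → 92
  B: 90 − 36 = 54 → 54
rgb(131, 92, 54) = #835C36.

#835C36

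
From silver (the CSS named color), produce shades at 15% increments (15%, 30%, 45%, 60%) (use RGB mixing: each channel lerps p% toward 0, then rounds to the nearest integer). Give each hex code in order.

CSS silver is rgb(192, 192, 192).
15%: (192 − 28.8 = 163.2→163, 192 − 28.8 = 163.2→163, 192 − 28.8 = 163.2→163) → #a3a3a3
30%: (192 − 57.6 = 134.4→134, 192 − 57.6 = 134.4→134, 192 − 57.6 = 134.4→134) → #868686
45%: (192 − 86.4 = 105.6→106, 192 − 86.4 = 105.6→106, 192 − 86.4 = 105.6→106) → #6a6a6a
60%: (192 − 115.2 = 76.8→77, 192 − 115.2 = 76.8→77, 192 − 115.2 = 76.8→77) → #4d4d4d

#a3a3a3, #868686, #6a6a6a, #4d4d4d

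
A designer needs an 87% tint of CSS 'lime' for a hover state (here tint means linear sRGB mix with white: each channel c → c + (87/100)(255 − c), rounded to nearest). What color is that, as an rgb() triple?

CSS lime is rgb(0, 255, 0).
Per channel, c → c + 0.87(255 − c):
  R: 0 + 0.87×(255−0) = 0 + 221.85 = 221.85 → 222
  G: 255 + 0.87×(255−255) = 255 + 0 = 255 → 255
  B: 0 + 221.85 = 221.85 → 222

rgb(222, 255, 222)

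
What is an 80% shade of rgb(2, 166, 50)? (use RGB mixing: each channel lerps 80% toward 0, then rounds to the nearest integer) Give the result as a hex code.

Per channel, c → c + 0.8(0 − c):
  R: 2 + 0.8×(0−2) = 2 − 1.6 = 0.4 → 0
  G: 166 − 132.8 = 33.2 → 33
  B: 50 − 40 = 10 → 10
rgb(0, 33, 10) = #00210A.

#00210A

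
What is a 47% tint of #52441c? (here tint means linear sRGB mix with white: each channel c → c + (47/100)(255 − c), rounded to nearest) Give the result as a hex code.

#52441c is rgb(82, 68, 28).
Per channel, c → c + 0.47(255 − c):
  R: 82 + 81.31 = 163.31 → 163
  G: 68 + 0.47×(255−68) = 68 + 87.89 = 155.89 → 156
  B: 28 + 0.47×(255−28) = 28 + 106.69 = 134.69 → 135
rgb(163, 156, 135) = #a39c87.

#a39c87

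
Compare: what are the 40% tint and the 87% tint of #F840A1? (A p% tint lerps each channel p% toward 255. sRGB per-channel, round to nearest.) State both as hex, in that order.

#F840A1 is rgb(248, 64, 161).
40% tint:
  R: 248 + 2.8 = 250.8 → 251
  G: 64 + 76.4 = 140.4 → 140
  B: 161 + 37.6 = 198.6 → 199
  → #FB8CC7
87% tint:
  R: 248 + 0.87×(255−248) = 248 + 6.09 = 254.09 → 254
  G: 64 + 166.17 = 230.17 → 230
  B: 161 + 81.78 = 242.78 → 243
  → #FEE6F3

#FB8CC7, #FEE6F3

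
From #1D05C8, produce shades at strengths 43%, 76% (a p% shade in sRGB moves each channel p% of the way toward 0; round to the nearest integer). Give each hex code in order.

#110372, #070130

#1D05C8 is rgb(29, 5, 200).
43%: (29 − 12.47 = 16.53→17, 5 − 2.15 = 2.85→3, 200 − 86 = 114→114) → #110372
76%: (29 − 22.04 = 6.96→7, 5 − 3.8 = 1.2→1, 200 − 152 = 48→48) → #070130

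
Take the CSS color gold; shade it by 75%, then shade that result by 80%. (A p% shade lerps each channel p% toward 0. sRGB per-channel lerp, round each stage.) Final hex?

#0d0b00

CSS gold is rgb(255, 215, 0).
A 75% shade moves each channel 75% toward 0:
  R: 255 + 0.75×(0−255) = 255 − 191.25 = 63.75 → 64
  G: 215 + 0.75×(0−215) = 215 − 161.25 = 53.75 → 54
  B: 0 + 0.75×(0−0) = 0 + 0 = 0 → 0
After the shade: rgb(64, 54, 0) = #403600.
An 80% shade moves each channel 80% toward 0:
  R: 64 − 51.2 = 12.8 → 13
  G: 54 − 43.2 = 10.8 → 11
  B: 0 + 0 = 0 → 0
rgb(13, 11, 0) = #0d0b00.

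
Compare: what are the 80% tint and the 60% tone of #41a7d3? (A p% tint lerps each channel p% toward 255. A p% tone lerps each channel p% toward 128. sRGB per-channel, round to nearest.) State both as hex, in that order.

#d9edf6, #6790a1

#41a7d3 is rgb(65, 167, 211).
80% tint:
  R: 65 + 0.8×(255−65) = 65 + 152 = 217 → 217
  G: 167 + 0.8×(255−167) = 167 + 70.4 = 237.4 → 237
  B: 211 + 0.8×(255−211) = 211 + 35.2 = 246.2 → 246
  → #d9edf6
60% tone:
  R: 65 + 0.6×(128−65) = 65 + 37.8 = 102.8 → 103
  G: 167 − 23.4 = 143.6 → 144
  B: 211 + 0.6×(128−211) = 211 − 49.8 = 161.2 → 161
  → #6790a1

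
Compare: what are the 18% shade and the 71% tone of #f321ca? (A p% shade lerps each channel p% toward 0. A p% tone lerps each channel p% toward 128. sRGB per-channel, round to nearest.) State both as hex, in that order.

#f321ca is rgb(243, 33, 202).
18% shade:
  R: 243 + 0.18×(0−243) = 243 − 43.74 = 199.26 → 199
  G: 33 + 0.18×(0−33) = 33 − 5.94 = 27.06 → 27
  B: 202 − 36.36 = 165.64 → 166
  → #c71ba6
71% tone:
  R: 243 + 0.71×(128−243) = 243 − 81.65 = 161.35 → 161
  G: 33 + 0.71×(128−33) = 33 + 67.45 = 100.45 → 100
  B: 202 + 0.71×(128−202) = 202 − 52.54 = 149.46 → 149
  → #a16495

#c71ba6, #a16495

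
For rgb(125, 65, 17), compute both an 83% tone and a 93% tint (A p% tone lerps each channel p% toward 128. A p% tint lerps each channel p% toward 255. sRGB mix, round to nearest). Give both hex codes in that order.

83% tone:
  R: 125 + 0.83×(128−125) = 125 + 2.49 = 127.49 → 127
  G: 65 + 0.83×(128−65) = 65 + 52.29 = 117.29 → 117
  B: 17 + 0.83×(128−17) = 17 + 92.13 = 109.13 → 109
  → #7F756D
93% tint:
  R: 125 + 120.9 = 245.9 → 246
  G: 65 + 0.93×(255−65) = 65 + 176.7 = 241.7 → 242
  B: 17 + 0.93×(255−17) = 17 + 221.34 = 238.34 → 238
  → #F6F2EE

#7F756D, #F6F2EE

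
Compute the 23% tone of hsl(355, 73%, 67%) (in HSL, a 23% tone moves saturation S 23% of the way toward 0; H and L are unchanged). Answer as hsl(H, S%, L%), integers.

S moves 23% from 73 toward 0: 73 − 16.79 = 56.21 → 56.
H and L are unchanged.

hsl(355, 56%, 67%)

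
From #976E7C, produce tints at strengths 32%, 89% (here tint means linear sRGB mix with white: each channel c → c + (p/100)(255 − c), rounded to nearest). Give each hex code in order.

#B89CA6, #F4EFF1

#976E7C is rgb(151, 110, 124).
32%: (151 + 33.28 = 184.28→184, 110 + 46.4 = 156.4→156, 124 + 41.92 = 165.92→166) → #B89CA6
89%: (151 + 92.56 = 243.56→244, 110 + 129.05 = 239.05→239, 124 + 116.59 = 240.59→241) → #F4EFF1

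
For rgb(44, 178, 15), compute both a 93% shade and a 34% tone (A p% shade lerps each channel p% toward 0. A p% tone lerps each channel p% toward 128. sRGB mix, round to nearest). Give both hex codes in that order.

93% shade:
  R: 44 + 0.93×(0−44) = 44 − 40.92 = 3.08 → 3
  G: 178 − 165.54 = 12.46 → 12
  B: 15 + 0.93×(0−15) = 15 − 13.95 = 1.05 → 1
  → #030C01
34% tone:
  R: 44 + 28.56 = 72.56 → 73
  G: 178 + 0.34×(128−178) = 178 − 17 = 161 → 161
  B: 15 + 0.34×(128−15) = 15 + 38.42 = 53.42 → 53
  → #49A135

#030C01, #49A135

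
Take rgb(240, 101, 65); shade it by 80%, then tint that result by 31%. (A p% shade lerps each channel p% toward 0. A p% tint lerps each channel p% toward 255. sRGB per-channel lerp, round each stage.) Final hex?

Lerp each channel 80% toward 0:
  R: 240 + 0.8×(0−240) = 240 − 192 = 48 → 48
  G: 101 − 80.8 = 20.2 → 20
  B: 65 + 0.8×(0−65) = 65 − 52 = 13 → 13
After the shade: rgb(48, 20, 13) = #30140D.
Per channel, c → c + 0.31(255 − c):
  R: 48 + 0.31×(255−48) = 48 + 64.17 = 112.17 → 112
  G: 20 + 72.85 = 92.85 → 93
  B: 13 + 0.31×(255−13) = 13 + 75.02 = 88.02 → 88
rgb(112, 93, 88) = #705D58.

#705D58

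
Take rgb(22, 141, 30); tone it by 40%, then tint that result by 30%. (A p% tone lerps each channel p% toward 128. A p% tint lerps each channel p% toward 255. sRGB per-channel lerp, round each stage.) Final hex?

#79ac7d

A 40% tone moves each channel 40% toward 128:
  R: 22 + 42.4 = 64.4 → 64
  G: 141 − 5.2 = 135.8 → 136
  B: 30 + 39.2 = 69.2 → 69
After the tone: rgb(64, 136, 69) = #408845.
Per channel, c → c + 0.3(255 − c):
  R: 64 + 57.3 = 121.3 → 121
  G: 136 + 0.3×(255−136) = 136 + 35.7 = 171.7 → 172
  B: 69 + 55.8 = 124.8 → 125
rgb(121, 172, 125) = #79ac7d.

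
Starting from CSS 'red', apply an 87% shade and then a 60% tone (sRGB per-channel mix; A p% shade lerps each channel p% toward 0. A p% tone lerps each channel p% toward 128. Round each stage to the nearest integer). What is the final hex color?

CSS red is rgb(255, 0, 0).
An 87% shade moves each channel 87% toward 0:
  R: 255 − 221.85 = 33.15 → 33
  G: 0 + 0.87×(0−0) = 0 + 0 = 0 → 0
  B: 0 + 0.87×(0−0) = 0 + 0 = 0 → 0
After the shade: rgb(33, 0, 0) = #210000.
Lerp each channel 60% toward 128:
  R: 33 + 57 = 90 → 90
  G: 0 + 0.6×(128−0) = 0 + 76.8 = 76.8 → 77
  B: 0 + 0.6×(128−0) = 0 + 76.8 = 76.8 → 77
rgb(90, 77, 77) = #5A4D4D.

#5A4D4D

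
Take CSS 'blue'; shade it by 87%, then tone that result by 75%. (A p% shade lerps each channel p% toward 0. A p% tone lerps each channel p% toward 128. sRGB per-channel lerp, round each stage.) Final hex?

CSS blue is rgb(0, 0, 255).
Lerp each channel 87% toward 0:
  R: 0 + 0 = 0 → 0
  G: 0 + 0 = 0 → 0
  B: 255 + 0.87×(0−255) = 255 − 221.85 = 33.15 → 33
After the shade: rgb(0, 0, 33) = #000021.
Per channel, c → c + 0.75(128 − c):
  R: 0 + 96 = 96 → 96
  G: 0 + 0.75×(128−0) = 0 + 96 = 96 → 96
  B: 33 + 71.25 = 104.25 → 104
rgb(96, 96, 104) = #606068.

#606068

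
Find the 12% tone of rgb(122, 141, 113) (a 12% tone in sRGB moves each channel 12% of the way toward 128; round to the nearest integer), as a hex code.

A 12% tone moves each channel 12% toward 128:
  R: 122 + 0.12×(128−122) = 122 + 0.72 = 122.72 → 123
  G: 141 + 0.12×(128−141) = 141 − 1.56 = 139.44 → 139
  B: 113 + 1.8 = 114.8 → 115
rgb(123, 139, 115) = #7b8b73.

#7b8b73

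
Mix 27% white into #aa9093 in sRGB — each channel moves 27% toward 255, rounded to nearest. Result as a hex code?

#aa9093 is rgb(170, 144, 147).
A 27% tint moves each channel 27% toward 255:
  R: 170 + 0.27×(255−170) = 170 + 22.95 = 192.95 → 193
  G: 144 + 0.27×(255−144) = 144 + 29.97 = 173.97 → 174
  B: 147 + 0.27×(255−147) = 147 + 29.16 = 176.16 → 176
rgb(193, 174, 176) = #c1aeb0.

#c1aeb0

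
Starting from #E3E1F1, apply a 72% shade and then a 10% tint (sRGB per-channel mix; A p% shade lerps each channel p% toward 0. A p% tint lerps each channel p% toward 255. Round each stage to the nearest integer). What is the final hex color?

#E3E1F1 is rgb(227, 225, 241).
Lerp each channel 72% toward 0:
  R: 227 − 163.44 = 63.56 → 64
  G: 225 + 0.72×(0−225) = 225 − 162 = 63 → 63
  B: 241 − 173.52 = 67.48 → 67
After the shade: rgb(64, 63, 67) = #403F43.
Per channel, c → c + 0.1(255 − c):
  R: 64 + 19.1 = 83.1 → 83
  G: 63 + 0.1×(255−63) = 63 + 19.2 = 82.2 → 82
  B: 67 + 18.8 = 85.8 → 86
rgb(83, 82, 86) = #535256.

#535256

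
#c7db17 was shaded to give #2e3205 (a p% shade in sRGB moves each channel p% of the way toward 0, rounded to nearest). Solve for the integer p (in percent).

#c7db17 is rgb(199, 219, 23); #2e3205 is rgb(46, 50, 5).
On the G channel (widest range): 50 ≈ 219 + (p/100)(0 − 219), so p ≈ 100×(50 − 219)/(0 − 219) = -16900/-219 = 77.17.
p = 77 reproduces all three channels after rounding.

77%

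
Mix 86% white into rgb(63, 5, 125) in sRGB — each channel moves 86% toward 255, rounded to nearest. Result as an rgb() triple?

Per channel, c → c + 0.86(255 − c):
  R: 63 + 165.12 = 228.12 → 228
  G: 5 + 0.86×(255−5) = 5 + 215 = 220 → 220
  B: 125 + 0.86×(255−125) = 125 + 111.8 = 236.8 → 237

rgb(228, 220, 237)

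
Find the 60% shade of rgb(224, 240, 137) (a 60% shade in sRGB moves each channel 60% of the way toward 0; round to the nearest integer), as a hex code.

Per channel, c → c + 0.6(0 − c):
  R: 224 + 0.6×(0−224) = 224 − 134.4 = 89.6 → 90
  G: 240 − 144 = 96 → 96
  B: 137 − 82.2 = 54.8 → 55
rgb(90, 96, 55) = #5A6037.

#5A6037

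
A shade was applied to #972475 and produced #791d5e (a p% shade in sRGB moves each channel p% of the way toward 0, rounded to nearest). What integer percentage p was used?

20%

#972475 is rgb(151, 36, 117); #791d5e is rgb(121, 29, 94).
On the R channel (widest range): 121 ≈ 151 + (p/100)(0 − 151), so p ≈ 100×(121 − 151)/(0 − 151) = -3000/-151 = 19.87.
p = 20 reproduces all three channels after rounding.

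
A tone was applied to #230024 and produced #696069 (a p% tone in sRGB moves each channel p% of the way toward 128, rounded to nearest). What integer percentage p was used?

75%

#230024 is rgb(35, 0, 36); #696069 is rgb(105, 96, 105).
On the G channel (widest range): 96 ≈ 0 + (p/100)(128 − 0), so p ≈ 100×(96 − 0)/(128 − 0) = 9600/128 = 75.00.
p = 75 reproduces all three channels after rounding.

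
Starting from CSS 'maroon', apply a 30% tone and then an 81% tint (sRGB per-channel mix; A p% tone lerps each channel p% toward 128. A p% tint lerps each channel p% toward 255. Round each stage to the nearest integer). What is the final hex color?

#e7d6d6

CSS maroon is rgb(128, 0, 0).
A 30% tone moves each channel 30% toward 128:
  R: 128 + 0.3×(128−128) = 128 + 0 = 128 → 128
  G: 0 + 38.4 = 38.4 → 38
  B: 0 + 0.3×(128−0) = 0 + 38.4 = 38.4 → 38
After the tone: rgb(128, 38, 38) = #802626.
Per channel, c → c + 0.81(255 − c):
  R: 128 + 102.87 = 230.87 → 231
  G: 38 + 0.81×(255−38) = 38 + 175.77 = 213.77 → 214
  B: 38 + 175.77 = 213.77 → 214
rgb(231, 214, 214) = #e7d6d6.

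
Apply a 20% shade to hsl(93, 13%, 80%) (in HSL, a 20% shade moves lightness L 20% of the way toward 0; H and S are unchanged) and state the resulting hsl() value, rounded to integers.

hsl(93, 13%, 64%)

L moves 20% from 80 toward 0: 80 − 16 = 64 → 64.
H and S are unchanged.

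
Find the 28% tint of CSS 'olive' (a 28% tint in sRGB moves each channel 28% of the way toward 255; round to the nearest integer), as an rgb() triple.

rgb(164, 164, 71)

CSS olive is rgb(128, 128, 0).
Per channel, c → c + 0.28(255 − c):
  R: 128 + 0.28×(255−128) = 128 + 35.56 = 163.56 → 164
  G: 128 + 35.56 = 163.56 → 164
  B: 0 + 71.4 = 71.4 → 71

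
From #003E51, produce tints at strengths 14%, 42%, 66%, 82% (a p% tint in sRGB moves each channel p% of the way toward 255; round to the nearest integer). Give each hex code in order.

#245969, #6B8F9A, #A8BDC4, #D1DCE0

#003E51 is rgb(0, 62, 81).
14%: (0 + 35.7 = 35.7→36, 62 + 27.02 = 89.02→89, 81 + 24.36 = 105.36→105) → #245969
42%: (0 + 107.1 = 107.1→107, 62 + 81.06 = 143.06→143, 81 + 73.08 = 154.08→154) → #6B8F9A
66%: (0 + 168.3 = 168.3→168, 62 + 127.38 = 189.38→189, 81 + 114.84 = 195.84→196) → #A8BDC4
82%: (0 + 209.1 = 209.1→209, 62 + 158.26 = 220.26→220, 81 + 142.68 = 223.68→224) → #D1DCE0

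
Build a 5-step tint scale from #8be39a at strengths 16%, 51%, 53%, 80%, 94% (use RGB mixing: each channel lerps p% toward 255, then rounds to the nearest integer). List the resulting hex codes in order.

#8be39a is rgb(139, 227, 154).
16%: (139 + 18.56 = 157.56→158, 227 + 4.48 = 231.48→231, 154 + 16.16 = 170.16→170) → #9ee7aa
51%: (139 + 59.16 = 198.16→198, 227 + 14.28 = 241.28→241, 154 + 51.51 = 205.51→206) → #c6f1ce
53%: (139 + 61.48 = 200.48→200, 227 + 14.84 = 241.84→242, 154 + 53.53 = 207.53→208) → #c8f2d0
80%: (139 + 92.8 = 231.8→232, 227 + 22.4 = 249.4→249, 154 + 80.8 = 234.8→235) → #e8f9eb
94%: (139 + 109.04 = 248.04→248, 227 + 26.32 = 253.32→253, 154 + 94.94 = 248.94→249) → #f8fdf9

#9ee7aa, #c6f1ce, #c8f2d0, #e8f9eb, #f8fdf9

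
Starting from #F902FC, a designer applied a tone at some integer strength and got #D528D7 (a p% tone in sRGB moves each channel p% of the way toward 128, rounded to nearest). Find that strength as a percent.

#F902FC is rgb(249, 2, 252); #D528D7 is rgb(213, 40, 215).
On the G channel (widest range): 40 ≈ 2 + (p/100)(128 − 2), so p ≈ 100×(40 − 2)/(128 − 2) = 3800/126 = 30.16.
p = 30 reproduces all three channels after rounding.

30%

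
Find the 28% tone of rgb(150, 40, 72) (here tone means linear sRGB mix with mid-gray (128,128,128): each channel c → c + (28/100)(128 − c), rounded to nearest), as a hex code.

Per channel, c → c + 0.28(128 − c):
  R: 150 − 6.16 = 143.84 → 144
  G: 40 + 0.28×(128−40) = 40 + 24.64 = 64.64 → 65
  B: 72 + 15.68 = 87.68 → 88
rgb(144, 65, 88) = #904158.

#904158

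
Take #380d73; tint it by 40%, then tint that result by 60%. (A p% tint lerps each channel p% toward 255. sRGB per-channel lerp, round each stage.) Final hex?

#380d73 is rgb(56, 13, 115).
Lerp each channel 40% toward 255:
  R: 56 + 79.6 = 135.6 → 136
  G: 13 + 0.4×(255−13) = 13 + 96.8 = 109.8 → 110
  B: 115 + 56 = 171 → 171
After the tint: rgb(136, 110, 171) = #886eab.
Lerp each channel 60% toward 255:
  R: 136 + 71.4 = 207.4 → 207
  G: 110 + 87 = 197 → 197
  B: 171 + 50.4 = 221.4 → 221
rgb(207, 197, 221) = #cfc5dd.

#cfc5dd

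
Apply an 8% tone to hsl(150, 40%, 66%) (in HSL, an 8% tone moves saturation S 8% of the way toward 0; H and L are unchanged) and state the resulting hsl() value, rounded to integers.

hsl(150, 37%, 66%)

S moves 8% from 40 toward 0: 40 − 3.2 = 36.8 → 37.
H and L are unchanged.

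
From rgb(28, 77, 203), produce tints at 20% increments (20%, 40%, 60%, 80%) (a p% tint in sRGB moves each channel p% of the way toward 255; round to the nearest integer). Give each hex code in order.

20%: (28 + 45.4 = 73.4→73, 77 + 35.6 = 112.6→113, 203 + 10.4 = 213.4→213) → #4971D5
40%: (28 + 90.8 = 118.8→119, 77 + 71.2 = 148.2→148, 203 + 20.8 = 223.8→224) → #7794E0
60%: (28 + 136.2 = 164.2→164, 77 + 106.8 = 183.8→184, 203 + 31.2 = 234.2→234) → #A4B8EA
80%: (28 + 181.6 = 209.6→210, 77 + 142.4 = 219.4→219, 203 + 41.6 = 244.6→245) → #D2DBF5

#4971D5, #7794E0, #A4B8EA, #D2DBF5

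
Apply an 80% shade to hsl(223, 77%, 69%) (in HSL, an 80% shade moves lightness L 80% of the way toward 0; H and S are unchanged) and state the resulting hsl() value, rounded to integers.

L moves 80% from 69 toward 0: 69 − 55.2 = 13.8 → 14.
H and S are unchanged.

hsl(223, 77%, 14%)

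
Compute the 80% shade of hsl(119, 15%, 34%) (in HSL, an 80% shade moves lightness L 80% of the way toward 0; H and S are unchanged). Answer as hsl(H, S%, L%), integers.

L moves 80% from 34 toward 0: 34 − 27.2 = 6.8 → 7.
H and S are unchanged.

hsl(119, 15%, 7%)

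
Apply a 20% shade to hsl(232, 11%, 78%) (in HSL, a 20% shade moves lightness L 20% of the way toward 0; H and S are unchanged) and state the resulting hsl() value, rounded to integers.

L moves 20% from 78 toward 0: 78 − 15.6 = 62.4 → 62.
H and S are unchanged.

hsl(232, 11%, 62%)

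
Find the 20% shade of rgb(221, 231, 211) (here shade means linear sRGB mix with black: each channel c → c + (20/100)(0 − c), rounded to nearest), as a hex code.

#B1B9A9

A 20% shade moves each channel 20% toward 0:
  R: 221 − 44.2 = 176.8 → 177
  G: 231 + 0.2×(0−231) = 231 − 46.2 = 184.8 → 185
  B: 211 + 0.2×(0−211) = 211 − 42.2 = 168.8 → 169
rgb(177, 185, 169) = #B1B9A9.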